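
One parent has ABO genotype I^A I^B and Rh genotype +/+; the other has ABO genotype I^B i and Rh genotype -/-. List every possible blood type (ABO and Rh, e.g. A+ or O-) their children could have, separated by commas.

Gametes from I^A I^B × I^B i give offspring ABO genotypes I^A I^B, I^A i, I^B I^B, I^B i, i.e. phenotypes A, B, AB.
Rh cross +/+ × -/- → phenotypes Rh+.
Combining independently: A+, B+, AB+.

A+, B+, AB+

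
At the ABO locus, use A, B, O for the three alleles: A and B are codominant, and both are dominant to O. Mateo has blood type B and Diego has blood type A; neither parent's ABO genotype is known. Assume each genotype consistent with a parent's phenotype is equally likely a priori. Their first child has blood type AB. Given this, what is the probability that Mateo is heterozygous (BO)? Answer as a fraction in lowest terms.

Possible genotypes: Mateo ∈ {BB, BO}; Diego ∈ {AA, AO}.
Weight each parental genotype pair by prior × P(type-AB child):
  BB × AA: posterior weight 4/9.
  BB × AO: posterior weight 2/9.
  BO × AA: posterior weight 2/9.
  BO × AO: posterior weight 1/9.
Sum the posterior weight over pairs where Mateo is BO: 1/3.

1/3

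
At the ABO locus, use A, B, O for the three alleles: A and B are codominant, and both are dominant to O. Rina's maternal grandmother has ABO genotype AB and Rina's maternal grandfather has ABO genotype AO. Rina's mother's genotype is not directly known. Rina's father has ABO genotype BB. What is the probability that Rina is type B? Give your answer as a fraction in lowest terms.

1/2

Rina's mother's ABO genotype from AB × AO: 1/4 AA, 1/4 AB, 1/4 AO, 1/4 BO.
Crossing each possibility with the father BB and summing P(type B): 1/4·0 + 1/4·1/2 + 1/4·1/2 + 1/4·1 = 1/2.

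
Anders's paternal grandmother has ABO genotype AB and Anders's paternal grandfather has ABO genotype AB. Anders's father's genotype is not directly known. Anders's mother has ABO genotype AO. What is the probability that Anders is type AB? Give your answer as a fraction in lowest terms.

1/4

Anders's father's ABO genotype from AB × AB: 1/4 AA, 1/2 AB, 1/4 BB.
Crossing each possibility with the mother AO and summing P(type AB): 1/4·0 + 1/2·1/4 + 1/4·1/2 = 1/4.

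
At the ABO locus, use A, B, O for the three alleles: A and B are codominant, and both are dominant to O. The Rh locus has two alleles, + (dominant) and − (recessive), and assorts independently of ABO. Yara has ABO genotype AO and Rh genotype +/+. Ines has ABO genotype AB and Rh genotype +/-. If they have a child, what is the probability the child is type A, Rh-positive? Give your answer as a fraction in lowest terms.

ABO cross AO × AB → offspring phenotypes: 1/2 A, 1/4 B, 1/4 AB.
Rh cross +/+ × +/- → 1 Rh+.
Independent loci: P(type A, Rh-positive) = 1/2 × 1 = 1/2.

1/2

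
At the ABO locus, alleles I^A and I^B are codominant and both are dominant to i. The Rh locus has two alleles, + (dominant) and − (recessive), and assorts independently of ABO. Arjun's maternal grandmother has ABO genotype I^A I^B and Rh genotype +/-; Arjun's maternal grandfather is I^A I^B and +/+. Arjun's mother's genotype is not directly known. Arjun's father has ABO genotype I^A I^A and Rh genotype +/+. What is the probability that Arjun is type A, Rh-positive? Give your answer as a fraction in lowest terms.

Arjun's mother's ABO genotype from I^A I^B × I^A I^B: 1/4 I^A I^A, 1/2 I^A I^B, 1/4 I^B I^B.
Crossing each possibility with the father I^A I^A and summing P(type A): 1/4·1 + 1/2·1/2 + 1/4·0 = 1/2.
Similarly for Rh via the mother's Rh distribution: P(Rh+) = 1.
Independent loci: 1/2 × 1 = 1/2.

1/2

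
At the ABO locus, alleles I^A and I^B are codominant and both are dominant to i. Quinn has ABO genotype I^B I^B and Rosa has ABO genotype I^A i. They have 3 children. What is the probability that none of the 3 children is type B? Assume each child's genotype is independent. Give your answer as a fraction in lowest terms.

1/8

ABO cross I^B I^B × I^A i → 1/2 B, 1/2 AB.
So P(type B) = 1/2 per child.
P(not type B) = 1/2 for one child; (1/2)^3 = 1/8.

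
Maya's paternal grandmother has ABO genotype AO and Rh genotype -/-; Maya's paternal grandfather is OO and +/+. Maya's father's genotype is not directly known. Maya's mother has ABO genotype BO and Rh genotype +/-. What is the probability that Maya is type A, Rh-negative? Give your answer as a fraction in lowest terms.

1/32

Maya's father's ABO genotype from AO × OO: 1/2 AO, 1/2 OO.
Crossing each possibility with the mother BO and summing P(type A): 1/2·1/4 + 1/2·0 = 1/8.
Similarly for Rh via the father's Rh distribution: P(Rh-) = 1/4.
Independent loci: 1/8 × 1/4 = 1/32.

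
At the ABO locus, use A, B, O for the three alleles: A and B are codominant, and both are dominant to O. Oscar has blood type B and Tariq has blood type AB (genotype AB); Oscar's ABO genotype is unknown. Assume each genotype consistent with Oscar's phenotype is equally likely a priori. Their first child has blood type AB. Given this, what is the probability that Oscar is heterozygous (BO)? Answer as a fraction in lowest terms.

1/3

Possible genotypes: Oscar ∈ {BB, BO}; Tariq ∈ {AB}.
Weight each parental genotype pair by prior × P(type-AB child):
  BB × AB: posterior weight 2/3.
  BO × AB: posterior weight 1/3.
Sum the posterior weight over pairs where Oscar is BO: 1/3.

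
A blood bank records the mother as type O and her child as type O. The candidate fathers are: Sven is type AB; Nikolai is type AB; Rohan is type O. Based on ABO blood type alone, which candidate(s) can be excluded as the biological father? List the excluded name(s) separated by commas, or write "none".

A candidate is excluded only if no genotype consistent with his phenotype could produce a type O child with a type O mother.
Sven (type AB): no genotype consistent with that phenotype can produce a type-O child with a type-O mother.
Nikolai (type AB): no genotype consistent with that phenotype can produce a type-O child with a type-O mother.

Sven, Nikolai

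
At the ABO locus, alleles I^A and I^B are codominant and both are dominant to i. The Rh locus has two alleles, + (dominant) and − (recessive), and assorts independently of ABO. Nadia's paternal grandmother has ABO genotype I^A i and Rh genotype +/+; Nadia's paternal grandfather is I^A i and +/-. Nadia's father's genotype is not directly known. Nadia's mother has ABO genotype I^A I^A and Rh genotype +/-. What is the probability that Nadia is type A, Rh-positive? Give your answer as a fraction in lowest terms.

Nadia's father's ABO genotype from I^A i × I^A i: 1/4 I^A I^A, 1/2 I^A i, 1/4 i i.
Crossing each possibility with the mother I^A I^A and summing P(type A): 1/4·1 + 1/2·1 + 1/4·1 = 1.
Similarly for Rh via the father's Rh distribution: P(Rh+) = 7/8.
Independent loci: 1 × 7/8 = 7/8.

7/8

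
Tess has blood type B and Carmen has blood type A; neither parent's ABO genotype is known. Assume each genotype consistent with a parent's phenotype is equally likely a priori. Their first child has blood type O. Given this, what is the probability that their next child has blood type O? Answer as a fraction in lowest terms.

Possible genotypes: Tess ∈ {I^B I^B, I^B i}; Carmen ∈ {I^A I^A, I^A i}.
Weight each parental genotype pair by prior × P(type-O child):
  I^B i × I^A i: posterior weight 1; P(next child type O) = 1/4.
Weighted sum = 1/4.

1/4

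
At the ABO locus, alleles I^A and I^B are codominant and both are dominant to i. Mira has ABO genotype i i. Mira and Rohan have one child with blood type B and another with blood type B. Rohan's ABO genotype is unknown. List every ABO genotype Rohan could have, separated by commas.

For each candidate genotype of Rohan, check whether crossing it with i i can produce every observed child phenotype.
  I^A I^A → possible child types {A} ✗
  I^A I^B → possible child types {A, B} ✓
  I^A i → possible child types {O, A} ✗
  I^B I^B → possible child types {B} ✓
  I^B i → possible child types {O, B} ✓
  i i → possible child types {O} ✗

I^A I^B, I^B I^B, I^B i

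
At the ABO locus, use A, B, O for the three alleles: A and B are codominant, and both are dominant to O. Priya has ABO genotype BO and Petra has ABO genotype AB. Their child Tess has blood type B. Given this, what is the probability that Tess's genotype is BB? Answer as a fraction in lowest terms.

1/2

Cross BO × AB → 1/4 AB, 1/4 AO, 1/4 BB, 1/4 BO.
Type-B genotypes among offspring: BB (1/4), BO (1/4); total 1/2.
P(BB | type B) = (1/4) / (1/2) = 1/2.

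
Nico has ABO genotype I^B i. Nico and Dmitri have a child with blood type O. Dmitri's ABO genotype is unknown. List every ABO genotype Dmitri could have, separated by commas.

For each candidate genotype of Dmitri, check whether crossing it with I^B i can produce every observed child phenotype.
  I^A I^A → possible child types {A, AB} ✗
  I^A I^B → possible child types {A, B, AB} ✗
  I^A i → possible child types {O, A, B, AB} ✓
  I^B I^B → possible child types {B} ✗
  I^B i → possible child types {O, B} ✓
  i i → possible child types {O, B} ✓

I^A i, I^B i, i i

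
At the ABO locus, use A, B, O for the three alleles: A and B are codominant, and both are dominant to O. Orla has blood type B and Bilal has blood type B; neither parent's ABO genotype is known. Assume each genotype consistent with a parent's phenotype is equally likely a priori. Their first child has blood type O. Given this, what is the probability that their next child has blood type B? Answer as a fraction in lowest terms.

3/4

Possible genotypes: Orla ∈ {BB, BO}; Bilal ∈ {BB, BO}.
Weight each parental genotype pair by prior × P(type-O child):
  BO × BO: posterior weight 1; P(next child type B) = 3/4.
Weighted sum = 3/4.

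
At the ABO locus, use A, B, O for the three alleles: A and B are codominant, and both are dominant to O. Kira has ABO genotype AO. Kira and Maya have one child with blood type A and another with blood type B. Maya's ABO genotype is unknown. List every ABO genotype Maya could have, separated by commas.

AB, BO

For each candidate genotype of Maya, check whether crossing it with AO can produce every observed child phenotype.
  AA → possible child types {A} ✗
  AB → possible child types {A, B, AB} ✓
  AO → possible child types {O, A} ✗
  BB → possible child types {B, AB} ✗
  BO → possible child types {O, A, B, AB} ✓
  OO → possible child types {O, A} ✗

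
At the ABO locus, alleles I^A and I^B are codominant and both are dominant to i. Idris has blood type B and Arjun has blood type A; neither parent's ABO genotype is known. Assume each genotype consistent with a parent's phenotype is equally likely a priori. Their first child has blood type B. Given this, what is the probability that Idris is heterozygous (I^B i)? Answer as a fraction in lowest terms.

Possible genotypes: Idris ∈ {I^B I^B, I^B i}; Arjun ∈ {I^A I^A, I^A i}.
Weight each parental genotype pair by prior × P(type-B child):
  I^B I^B × I^A i: posterior weight 2/3.
  I^B i × I^A i: posterior weight 1/3.
Sum the posterior weight over pairs where Idris is I^B i: 1/3.

1/3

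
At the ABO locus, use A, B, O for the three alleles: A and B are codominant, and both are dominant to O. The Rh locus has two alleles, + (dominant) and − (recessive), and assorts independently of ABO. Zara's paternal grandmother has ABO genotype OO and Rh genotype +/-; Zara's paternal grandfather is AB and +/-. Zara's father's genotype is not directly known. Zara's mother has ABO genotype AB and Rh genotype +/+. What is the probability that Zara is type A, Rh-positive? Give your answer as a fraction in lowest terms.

3/8

Zara's father's ABO genotype from OO × AB: 1/2 AO, 1/2 BO.
Crossing each possibility with the mother AB and summing P(type A): 1/2·1/2 + 1/2·1/4 = 3/8.
Similarly for Rh via the father's Rh distribution: P(Rh+) = 1.
Independent loci: 3/8 × 1 = 3/8.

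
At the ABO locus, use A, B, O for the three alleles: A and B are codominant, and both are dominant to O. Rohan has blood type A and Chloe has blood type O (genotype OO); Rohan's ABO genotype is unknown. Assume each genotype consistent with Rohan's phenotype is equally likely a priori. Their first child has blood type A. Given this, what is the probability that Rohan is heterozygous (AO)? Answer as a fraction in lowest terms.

Possible genotypes: Rohan ∈ {AA, AO}; Chloe ∈ {OO}.
Weight each parental genotype pair by prior × P(type-A child):
  AA × OO: posterior weight 2/3.
  AO × OO: posterior weight 1/3.
Sum the posterior weight over pairs where Rohan is AO: 1/3.

1/3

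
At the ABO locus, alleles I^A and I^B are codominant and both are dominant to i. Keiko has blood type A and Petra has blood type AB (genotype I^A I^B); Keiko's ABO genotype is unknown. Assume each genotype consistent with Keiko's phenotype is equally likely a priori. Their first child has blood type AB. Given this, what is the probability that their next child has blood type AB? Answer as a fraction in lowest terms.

5/12

Possible genotypes: Keiko ∈ {I^A I^A, I^A i}; Petra ∈ {I^A I^B}.
Weight each parental genotype pair by prior × P(type-AB child):
  I^A I^A × I^A I^B: posterior weight 2/3; P(next child type AB) = 1/2.
  I^A i × I^A I^B: posterior weight 1/3; P(next child type AB) = 1/4.
Weighted sum = 5/12.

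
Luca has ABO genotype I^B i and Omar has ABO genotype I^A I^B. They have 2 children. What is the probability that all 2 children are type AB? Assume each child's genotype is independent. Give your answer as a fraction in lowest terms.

ABO cross I^B i × I^A I^B → 1/4 A, 1/2 B, 1/4 AB.
So P(type AB) = 1/4 per child.
All 2 independent: (1/4)^2 = 1/16.

1/16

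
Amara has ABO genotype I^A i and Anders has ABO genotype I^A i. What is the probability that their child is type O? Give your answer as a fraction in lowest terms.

1/4

ABO cross I^A i × I^A i → offspring phenotypes: 1/4 O, 3/4 A.
So P(type O) = 1/4.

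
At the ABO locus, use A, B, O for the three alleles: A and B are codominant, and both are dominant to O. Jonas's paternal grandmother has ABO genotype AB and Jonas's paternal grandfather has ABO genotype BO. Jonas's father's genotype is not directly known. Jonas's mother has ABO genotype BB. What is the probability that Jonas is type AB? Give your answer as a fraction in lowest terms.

1/4

Jonas's father's ABO genotype from AB × BO: 1/4 AB, 1/4 AO, 1/4 BB, 1/4 BO.
Crossing each possibility with the mother BB and summing P(type AB): 1/4·1/2 + 1/4·1/2 + 1/4·0 + 1/4·0 = 1/4.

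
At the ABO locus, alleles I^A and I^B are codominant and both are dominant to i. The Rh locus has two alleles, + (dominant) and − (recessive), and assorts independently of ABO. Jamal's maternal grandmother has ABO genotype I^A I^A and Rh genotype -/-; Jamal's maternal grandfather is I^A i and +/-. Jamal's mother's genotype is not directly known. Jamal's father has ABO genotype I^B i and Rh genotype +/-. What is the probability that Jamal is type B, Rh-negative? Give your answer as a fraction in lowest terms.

3/64

Jamal's mother's ABO genotype from I^A I^A × I^A i: 1/2 I^A I^A, 1/2 I^A i.
Crossing each possibility with the father I^B i and summing P(type B): 1/2·0 + 1/2·1/4 = 1/8.
Similarly for Rh via the mother's Rh distribution: P(Rh-) = 3/8.
Independent loci: 1/8 × 3/8 = 3/64.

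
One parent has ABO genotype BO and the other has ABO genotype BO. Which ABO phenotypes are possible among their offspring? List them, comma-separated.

Gametes from BO × BO give offspring ABO genotypes BB, BO, OO, i.e. phenotypes O, B.

O, B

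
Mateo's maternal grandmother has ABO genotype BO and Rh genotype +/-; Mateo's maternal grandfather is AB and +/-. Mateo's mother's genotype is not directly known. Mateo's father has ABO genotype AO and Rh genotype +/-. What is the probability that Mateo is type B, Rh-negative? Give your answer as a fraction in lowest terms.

1/16

Mateo's mother's ABO genotype from BO × AB: 1/4 AB, 1/4 AO, 1/4 BB, 1/4 BO.
Crossing each possibility with the father AO and summing P(type B): 1/4·1/4 + 1/4·0 + 1/4·1/2 + 1/4·1/4 = 1/4.
Similarly for Rh via the mother's Rh distribution: P(Rh-) = 1/4.
Independent loci: 1/4 × 1/4 = 1/16.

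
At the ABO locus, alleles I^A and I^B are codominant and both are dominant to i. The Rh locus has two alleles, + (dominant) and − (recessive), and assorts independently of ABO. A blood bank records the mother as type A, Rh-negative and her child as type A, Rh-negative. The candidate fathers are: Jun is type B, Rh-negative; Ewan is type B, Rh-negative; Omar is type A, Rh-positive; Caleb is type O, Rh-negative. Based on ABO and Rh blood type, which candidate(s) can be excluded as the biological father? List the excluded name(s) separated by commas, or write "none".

A candidate is excluded only if no genotype consistent with his phenotype could produce a type A, Rh-negative child with a type A, Rh-negative mother.
Every candidate has at least one consistent genotype combination, so none can be excluded.

none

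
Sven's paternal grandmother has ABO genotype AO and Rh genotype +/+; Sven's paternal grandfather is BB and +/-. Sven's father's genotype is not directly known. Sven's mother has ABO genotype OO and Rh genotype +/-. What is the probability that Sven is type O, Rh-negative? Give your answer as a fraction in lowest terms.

1/32

Sven's father's ABO genotype from AO × BB: 1/2 AB, 1/2 BO.
Crossing each possibility with the mother OO and summing P(type O): 1/2·0 + 1/2·1/2 = 1/4.
Similarly for Rh via the father's Rh distribution: P(Rh-) = 1/8.
Independent loci: 1/4 × 1/8 = 1/32.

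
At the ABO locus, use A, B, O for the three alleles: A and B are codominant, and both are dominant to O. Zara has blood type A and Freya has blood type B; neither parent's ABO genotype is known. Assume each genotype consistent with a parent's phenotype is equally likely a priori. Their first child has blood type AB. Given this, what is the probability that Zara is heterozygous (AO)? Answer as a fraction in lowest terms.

1/3

Possible genotypes: Zara ∈ {AA, AO}; Freya ∈ {BB, BO}.
Weight each parental genotype pair by prior × P(type-AB child):
  AA × BB: posterior weight 4/9.
  AA × BO: posterior weight 2/9.
  AO × BB: posterior weight 2/9.
  AO × BO: posterior weight 1/9.
Sum the posterior weight over pairs where Zara is AO: 1/3.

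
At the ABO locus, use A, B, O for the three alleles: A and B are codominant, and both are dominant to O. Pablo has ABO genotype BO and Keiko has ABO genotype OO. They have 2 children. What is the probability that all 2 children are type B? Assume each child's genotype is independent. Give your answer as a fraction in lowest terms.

1/4

ABO cross BO × OO → 1/2 O, 1/2 B.
So P(type B) = 1/2 per child.
All 2 independent: (1/2)^2 = 1/4.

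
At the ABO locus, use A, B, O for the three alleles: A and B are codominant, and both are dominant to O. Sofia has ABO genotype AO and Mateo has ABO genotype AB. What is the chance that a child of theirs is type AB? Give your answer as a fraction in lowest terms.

ABO cross AO × AB → offspring phenotypes: 1/2 A, 1/4 B, 1/4 AB.
So P(type AB) = 1/4.

1/4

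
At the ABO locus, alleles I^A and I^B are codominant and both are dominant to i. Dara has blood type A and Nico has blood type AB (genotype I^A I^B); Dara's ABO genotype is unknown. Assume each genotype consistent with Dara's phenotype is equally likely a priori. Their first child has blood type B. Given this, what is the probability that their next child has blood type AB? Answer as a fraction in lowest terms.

Possible genotypes: Dara ∈ {I^A I^A, I^A i}; Nico ∈ {I^A I^B}.
Weight each parental genotype pair by prior × P(type-B child):
  I^A i × I^A I^B: posterior weight 1; P(next child type AB) = 1/4.
Weighted sum = 1/4.

1/4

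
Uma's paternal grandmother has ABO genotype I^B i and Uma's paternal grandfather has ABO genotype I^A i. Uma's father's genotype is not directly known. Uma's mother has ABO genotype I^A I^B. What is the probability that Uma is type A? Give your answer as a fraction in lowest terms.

Uma's father's ABO genotype from I^B i × I^A i: 1/4 I^A I^B, 1/4 I^A i, 1/4 I^B i, 1/4 i i.
Crossing each possibility with the mother I^A I^B and summing P(type A): 1/4·1/4 + 1/4·1/2 + 1/4·1/4 + 1/4·1/2 = 3/8.

3/8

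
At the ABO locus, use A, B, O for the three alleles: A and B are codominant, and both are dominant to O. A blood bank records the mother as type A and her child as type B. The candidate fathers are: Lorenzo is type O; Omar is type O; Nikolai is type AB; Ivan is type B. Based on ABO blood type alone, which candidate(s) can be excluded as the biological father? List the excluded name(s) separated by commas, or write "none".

A candidate is excluded only if no genotype consistent with his phenotype could produce a type B child with a type A mother.
Lorenzo (type O): no genotype consistent with that phenotype can produce a type-B child with a type-A mother.
Omar (type O): no genotype consistent with that phenotype can produce a type-B child with a type-A mother.

Lorenzo, Omar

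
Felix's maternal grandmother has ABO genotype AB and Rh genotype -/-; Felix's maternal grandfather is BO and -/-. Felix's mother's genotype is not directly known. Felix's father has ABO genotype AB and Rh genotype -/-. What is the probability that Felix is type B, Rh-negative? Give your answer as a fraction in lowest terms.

3/8

Felix's mother's ABO genotype from AB × BO: 1/4 AB, 1/4 AO, 1/4 BB, 1/4 BO.
Crossing each possibility with the father AB and summing P(type B): 1/4·1/4 + 1/4·1/4 + 1/4·1/2 + 1/4·1/2 = 3/8.
Similarly for Rh via the mother's Rh distribution: P(Rh-) = 1.
Independent loci: 3/8 × 1 = 3/8.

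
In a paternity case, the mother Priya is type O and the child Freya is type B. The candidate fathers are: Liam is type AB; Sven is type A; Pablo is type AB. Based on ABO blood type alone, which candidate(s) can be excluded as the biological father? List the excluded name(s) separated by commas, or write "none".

Sven

A candidate is excluded only if no genotype consistent with his phenotype could produce a type B child with a type O mother.
Sven (type A): no genotype consistent with that phenotype can produce a type-B child with a type-O mother.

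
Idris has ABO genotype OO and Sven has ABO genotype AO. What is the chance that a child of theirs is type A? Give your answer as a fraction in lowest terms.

ABO cross OO × AO → offspring phenotypes: 1/2 O, 1/2 A.
So P(type A) = 1/2.

1/2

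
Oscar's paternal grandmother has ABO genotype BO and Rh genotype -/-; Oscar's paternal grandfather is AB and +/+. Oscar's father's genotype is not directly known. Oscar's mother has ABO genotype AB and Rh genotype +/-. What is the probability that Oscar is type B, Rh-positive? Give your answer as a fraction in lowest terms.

Oscar's father's ABO genotype from BO × AB: 1/4 AB, 1/4 AO, 1/4 BB, 1/4 BO.
Crossing each possibility with the mother AB and summing P(type B): 1/4·1/4 + 1/4·1/4 + 1/4·1/2 + 1/4·1/2 = 3/8.
Similarly for Rh via the father's Rh distribution: P(Rh+) = 3/4.
Independent loci: 3/8 × 3/4 = 9/32.

9/32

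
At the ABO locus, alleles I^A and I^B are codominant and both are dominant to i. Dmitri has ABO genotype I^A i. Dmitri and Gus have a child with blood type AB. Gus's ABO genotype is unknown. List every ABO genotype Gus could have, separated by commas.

For each candidate genotype of Gus, check whether crossing it with I^A i can produce every observed child phenotype.
  I^A I^A → possible child types {A} ✗
  I^A I^B → possible child types {A, B, AB} ✓
  I^A i → possible child types {O, A} ✗
  I^B I^B → possible child types {B, AB} ✓
  I^B i → possible child types {O, A, B, AB} ✓
  i i → possible child types {O, A} ✗

I^A I^B, I^B I^B, I^B i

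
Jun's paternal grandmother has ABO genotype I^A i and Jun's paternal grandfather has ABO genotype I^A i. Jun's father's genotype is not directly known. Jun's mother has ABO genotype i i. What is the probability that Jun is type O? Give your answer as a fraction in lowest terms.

Jun's father's ABO genotype from I^A i × I^A i: 1/4 I^A I^A, 1/2 I^A i, 1/4 i i.
Crossing each possibility with the mother i i and summing P(type O): 1/4·0 + 1/2·1/2 + 1/4·1 = 1/2.

1/2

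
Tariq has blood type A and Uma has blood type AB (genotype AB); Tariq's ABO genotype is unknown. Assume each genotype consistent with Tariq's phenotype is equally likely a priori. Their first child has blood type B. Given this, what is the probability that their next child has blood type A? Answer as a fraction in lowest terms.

Possible genotypes: Tariq ∈ {AA, AO}; Uma ∈ {AB}.
Weight each parental genotype pair by prior × P(type-B child):
  AO × AB: posterior weight 1; P(next child type A) = 1/2.
Weighted sum = 1/2.

1/2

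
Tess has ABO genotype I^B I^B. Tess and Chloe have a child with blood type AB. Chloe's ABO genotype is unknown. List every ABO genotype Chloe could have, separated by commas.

I^A I^A, I^A I^B, I^A i

For each candidate genotype of Chloe, check whether crossing it with I^B I^B can produce every observed child phenotype.
  I^A I^A → possible child types {AB} ✓
  I^A I^B → possible child types {B, AB} ✓
  I^A i → possible child types {B, AB} ✓
  I^B I^B → possible child types {B} ✗
  I^B i → possible child types {B} ✗
  i i → possible child types {B} ✗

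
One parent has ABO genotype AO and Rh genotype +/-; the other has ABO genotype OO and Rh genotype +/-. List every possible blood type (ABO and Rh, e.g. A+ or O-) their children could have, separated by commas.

O+, O-, A+, A-

Gametes from AO × OO give offspring ABO genotypes AO, OO, i.e. phenotypes O, A.
Rh cross +/- × +/- → phenotypes Rh+, Rh-.
Combining independently: O+, O-, A+, A-.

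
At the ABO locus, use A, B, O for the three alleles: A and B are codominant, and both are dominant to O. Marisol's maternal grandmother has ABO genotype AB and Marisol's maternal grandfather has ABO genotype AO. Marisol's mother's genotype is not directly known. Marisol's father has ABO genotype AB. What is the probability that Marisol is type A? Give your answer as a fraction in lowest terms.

3/8

Marisol's mother's ABO genotype from AB × AO: 1/4 AA, 1/4 AB, 1/4 AO, 1/4 BO.
Crossing each possibility with the father AB and summing P(type A): 1/4·1/2 + 1/4·1/4 + 1/4·1/2 + 1/4·1/4 = 3/8.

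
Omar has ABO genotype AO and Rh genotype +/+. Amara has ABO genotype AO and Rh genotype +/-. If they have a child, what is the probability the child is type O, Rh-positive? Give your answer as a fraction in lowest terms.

1/4

ABO cross AO × AO → offspring phenotypes: 1/4 O, 3/4 A.
Rh cross +/+ × +/- → 1 Rh+.
Independent loci: P(type O, Rh-positive) = 1/4 × 1 = 1/4.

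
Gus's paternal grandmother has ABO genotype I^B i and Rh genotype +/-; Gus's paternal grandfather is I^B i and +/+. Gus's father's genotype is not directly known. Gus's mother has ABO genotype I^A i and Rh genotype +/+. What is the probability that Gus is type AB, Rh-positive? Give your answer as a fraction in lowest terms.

1/4

Gus's father's ABO genotype from I^B i × I^B i: 1/4 I^B I^B, 1/2 I^B i, 1/4 i i.
Crossing each possibility with the mother I^A i and summing P(type AB): 1/4·1/2 + 1/2·1/4 + 1/4·0 = 1/4.
Similarly for Rh via the father's Rh distribution: P(Rh+) = 1.
Independent loci: 1/4 × 1 = 1/4.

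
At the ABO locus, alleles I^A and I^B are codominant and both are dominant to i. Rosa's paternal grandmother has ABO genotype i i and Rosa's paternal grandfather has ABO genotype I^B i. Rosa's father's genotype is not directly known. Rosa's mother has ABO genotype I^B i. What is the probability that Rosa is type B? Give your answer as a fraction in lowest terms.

5/8

Rosa's father's ABO genotype from i i × I^B i: 1/2 I^B i, 1/2 i i.
Crossing each possibility with the mother I^B i and summing P(type B): 1/2·3/4 + 1/2·1/2 = 5/8.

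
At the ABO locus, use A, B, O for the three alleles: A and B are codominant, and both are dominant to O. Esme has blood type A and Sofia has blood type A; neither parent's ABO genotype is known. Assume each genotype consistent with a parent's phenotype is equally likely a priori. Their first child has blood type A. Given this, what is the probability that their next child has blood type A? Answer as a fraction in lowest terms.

19/20

Possible genotypes: Esme ∈ {AA, AO}; Sofia ∈ {AA, AO}.
Weight each parental genotype pair by prior × P(type-A child):
  AA × AA: posterior weight 4/15; P(next child type A) = 1.
  AA × AO: posterior weight 4/15; P(next child type A) = 1.
  AO × AA: posterior weight 4/15; P(next child type A) = 1.
  AO × AO: posterior weight 1/5; P(next child type A) = 3/4.
Weighted sum = 19/20.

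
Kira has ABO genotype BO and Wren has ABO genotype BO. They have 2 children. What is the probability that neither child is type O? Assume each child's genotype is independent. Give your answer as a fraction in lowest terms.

ABO cross BO × BO → 1/4 O, 3/4 B.
So P(type O) = 1/4 per child.
P(not type O) = 3/4 for one child; (3/4)^2 = 9/16.

9/16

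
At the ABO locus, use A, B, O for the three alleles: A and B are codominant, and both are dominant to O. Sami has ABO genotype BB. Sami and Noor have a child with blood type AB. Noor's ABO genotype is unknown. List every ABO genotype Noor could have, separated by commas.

For each candidate genotype of Noor, check whether crossing it with BB can produce every observed child phenotype.
  AA → possible child types {AB} ✓
  AB → possible child types {B, AB} ✓
  AO → possible child types {B, AB} ✓
  BB → possible child types {B} ✗
  BO → possible child types {B} ✗
  OO → possible child types {B} ✗

AA, AB, AO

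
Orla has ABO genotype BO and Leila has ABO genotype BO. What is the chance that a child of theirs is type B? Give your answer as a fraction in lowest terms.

ABO cross BO × BO → offspring phenotypes: 1/4 O, 3/4 B.
So P(type B) = 3/4.

3/4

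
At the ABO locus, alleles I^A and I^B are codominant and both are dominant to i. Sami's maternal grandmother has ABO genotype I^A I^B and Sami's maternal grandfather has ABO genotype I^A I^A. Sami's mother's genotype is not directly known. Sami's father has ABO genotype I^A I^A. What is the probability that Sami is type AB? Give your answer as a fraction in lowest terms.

1/4

Sami's mother's ABO genotype from I^A I^B × I^A I^A: 1/2 I^A I^A, 1/2 I^A I^B.
Crossing each possibility with the father I^A I^A and summing P(type AB): 1/2·0 + 1/2·1/2 = 1/4.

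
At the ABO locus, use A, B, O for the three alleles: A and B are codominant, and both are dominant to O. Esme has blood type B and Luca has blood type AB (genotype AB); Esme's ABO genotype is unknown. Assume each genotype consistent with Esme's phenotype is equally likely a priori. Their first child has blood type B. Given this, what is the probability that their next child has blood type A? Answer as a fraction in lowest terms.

1/8

Possible genotypes: Esme ∈ {BB, BO}; Luca ∈ {AB}.
Weight each parental genotype pair by prior × P(type-B child):
  BB × AB: posterior weight 1/2; P(next child type A) = 0.
  BO × AB: posterior weight 1/2; P(next child type A) = 1/4.
Weighted sum = 1/8.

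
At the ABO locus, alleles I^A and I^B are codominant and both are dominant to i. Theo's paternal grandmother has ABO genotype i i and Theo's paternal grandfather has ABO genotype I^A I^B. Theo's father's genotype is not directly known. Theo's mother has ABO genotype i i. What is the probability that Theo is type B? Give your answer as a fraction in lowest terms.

Theo's father's ABO genotype from i i × I^A I^B: 1/2 I^A i, 1/2 I^B i.
Crossing each possibility with the mother i i and summing P(type B): 1/2·0 + 1/2·1/2 = 1/4.

1/4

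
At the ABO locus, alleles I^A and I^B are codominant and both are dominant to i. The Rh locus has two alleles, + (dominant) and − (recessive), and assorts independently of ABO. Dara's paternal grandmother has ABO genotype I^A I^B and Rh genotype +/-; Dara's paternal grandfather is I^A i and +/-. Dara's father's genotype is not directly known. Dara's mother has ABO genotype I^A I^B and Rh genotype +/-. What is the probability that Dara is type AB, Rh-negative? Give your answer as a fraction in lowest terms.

Dara's father's ABO genotype from I^A I^B × I^A i: 1/4 I^A I^A, 1/4 I^A I^B, 1/4 I^A i, 1/4 I^B i.
Crossing each possibility with the mother I^A I^B and summing P(type AB): 1/4·1/2 + 1/4·1/2 + 1/4·1/4 + 1/4·1/4 = 3/8.
Similarly for Rh via the father's Rh distribution: P(Rh-) = 1/4.
Independent loci: 3/8 × 1/4 = 3/32.

3/32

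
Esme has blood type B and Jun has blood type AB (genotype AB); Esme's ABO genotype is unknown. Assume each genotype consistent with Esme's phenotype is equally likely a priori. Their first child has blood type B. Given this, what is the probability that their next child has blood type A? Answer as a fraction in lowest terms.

1/8

Possible genotypes: Esme ∈ {BB, BO}; Jun ∈ {AB}.
Weight each parental genotype pair by prior × P(type-B child):
  BB × AB: posterior weight 1/2; P(next child type A) = 0.
  BO × AB: posterior weight 1/2; P(next child type A) = 1/4.
Weighted sum = 1/8.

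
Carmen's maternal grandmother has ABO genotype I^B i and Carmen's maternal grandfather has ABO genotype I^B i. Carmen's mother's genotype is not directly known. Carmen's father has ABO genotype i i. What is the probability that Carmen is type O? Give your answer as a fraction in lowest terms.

Carmen's mother's ABO genotype from I^B i × I^B i: 1/4 I^B I^B, 1/2 I^B i, 1/4 i i.
Crossing each possibility with the father i i and summing P(type O): 1/4·0 + 1/2·1/2 + 1/4·1 = 1/2.

1/2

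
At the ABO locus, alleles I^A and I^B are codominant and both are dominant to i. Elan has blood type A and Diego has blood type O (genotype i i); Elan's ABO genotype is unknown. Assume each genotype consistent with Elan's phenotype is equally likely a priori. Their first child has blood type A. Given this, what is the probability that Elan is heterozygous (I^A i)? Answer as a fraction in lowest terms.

1/3

Possible genotypes: Elan ∈ {I^A I^A, I^A i}; Diego ∈ {i i}.
Weight each parental genotype pair by prior × P(type-A child):
  I^A I^A × i i: posterior weight 2/3.
  I^A i × i i: posterior weight 1/3.
Sum the posterior weight over pairs where Elan is I^A i: 1/3.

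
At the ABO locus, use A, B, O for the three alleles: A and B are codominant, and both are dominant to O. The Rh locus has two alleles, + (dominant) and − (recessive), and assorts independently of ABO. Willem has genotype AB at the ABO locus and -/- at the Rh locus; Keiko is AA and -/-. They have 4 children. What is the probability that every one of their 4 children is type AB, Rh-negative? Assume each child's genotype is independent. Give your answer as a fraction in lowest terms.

1/16

ABO cross AB × AA → 1/2 A, 1/2 AB.
Rh cross -/- × -/- → 1 Rh-; so P(type AB, Rh-negative) = 1/2 × 1 = 1/2 per child.
All 4 independent: (1/2)^4 = 1/16.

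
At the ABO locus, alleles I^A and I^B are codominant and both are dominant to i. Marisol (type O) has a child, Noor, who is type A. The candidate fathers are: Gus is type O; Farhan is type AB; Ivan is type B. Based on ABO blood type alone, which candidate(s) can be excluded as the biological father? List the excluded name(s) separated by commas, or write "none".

Gus, Ivan

A candidate is excluded only if no genotype consistent with his phenotype could produce a type A child with a type O mother.
Gus (type O): no genotype consistent with that phenotype can produce a type-A child with a type-O mother.
Ivan (type B): no genotype consistent with that phenotype can produce a type-A child with a type-O mother.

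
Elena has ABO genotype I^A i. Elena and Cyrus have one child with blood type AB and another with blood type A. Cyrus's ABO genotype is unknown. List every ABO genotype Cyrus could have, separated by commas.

For each candidate genotype of Cyrus, check whether crossing it with I^A i can produce every observed child phenotype.
  I^A I^A → possible child types {A} ✗
  I^A I^B → possible child types {A, B, AB} ✓
  I^A i → possible child types {O, A} ✗
  I^B I^B → possible child types {B, AB} ✗
  I^B i → possible child types {O, A, B, AB} ✓
  i i → possible child types {O, A} ✗

I^A I^B, I^B i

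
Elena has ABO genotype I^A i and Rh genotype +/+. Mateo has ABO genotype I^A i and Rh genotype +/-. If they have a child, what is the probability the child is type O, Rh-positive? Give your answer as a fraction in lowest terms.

1/4

ABO cross I^A i × I^A i → offspring phenotypes: 1/4 O, 3/4 A.
Rh cross +/+ × +/- → 1 Rh+.
Independent loci: P(type O, Rh-positive) = 1/4 × 1 = 1/4.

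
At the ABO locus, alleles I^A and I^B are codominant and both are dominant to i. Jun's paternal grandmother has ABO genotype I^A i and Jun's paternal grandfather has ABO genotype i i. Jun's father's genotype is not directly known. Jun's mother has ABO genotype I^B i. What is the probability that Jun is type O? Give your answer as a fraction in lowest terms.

Jun's father's ABO genotype from I^A i × i i: 1/2 I^A i, 1/2 i i.
Crossing each possibility with the mother I^B i and summing P(type O): 1/2·1/4 + 1/2·1/2 = 3/8.

3/8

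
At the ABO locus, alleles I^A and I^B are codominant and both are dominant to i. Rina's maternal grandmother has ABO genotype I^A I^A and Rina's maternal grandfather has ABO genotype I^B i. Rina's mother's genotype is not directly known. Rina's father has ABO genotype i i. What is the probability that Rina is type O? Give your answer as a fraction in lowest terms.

Rina's mother's ABO genotype from I^A I^A × I^B i: 1/2 I^A I^B, 1/2 I^A i.
Crossing each possibility with the father i i and summing P(type O): 1/2·0 + 1/2·1/2 = 1/4.

1/4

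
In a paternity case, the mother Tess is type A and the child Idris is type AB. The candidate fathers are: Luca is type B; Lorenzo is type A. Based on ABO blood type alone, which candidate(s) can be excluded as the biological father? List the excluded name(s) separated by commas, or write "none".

A candidate is excluded only if no genotype consistent with his phenotype could produce a type AB child with a type A mother.
Lorenzo (type A): no genotype consistent with that phenotype can produce a type-AB child with a type-A mother.

Lorenzo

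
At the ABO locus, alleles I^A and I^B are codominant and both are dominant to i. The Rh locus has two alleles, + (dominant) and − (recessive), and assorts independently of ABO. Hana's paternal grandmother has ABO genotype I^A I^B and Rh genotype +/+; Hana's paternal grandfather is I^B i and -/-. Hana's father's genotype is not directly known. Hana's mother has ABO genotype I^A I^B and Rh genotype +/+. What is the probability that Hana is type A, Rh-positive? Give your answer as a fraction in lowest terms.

1/4

Hana's father's ABO genotype from I^A I^B × I^B i: 1/4 I^A I^B, 1/4 I^A i, 1/4 I^B I^B, 1/4 I^B i.
Crossing each possibility with the mother I^A I^B and summing P(type A): 1/4·1/4 + 1/4·1/2 + 1/4·0 + 1/4·1/4 = 1/4.
Similarly for Rh via the father's Rh distribution: P(Rh+) = 1.
Independent loci: 1/4 × 1 = 1/4.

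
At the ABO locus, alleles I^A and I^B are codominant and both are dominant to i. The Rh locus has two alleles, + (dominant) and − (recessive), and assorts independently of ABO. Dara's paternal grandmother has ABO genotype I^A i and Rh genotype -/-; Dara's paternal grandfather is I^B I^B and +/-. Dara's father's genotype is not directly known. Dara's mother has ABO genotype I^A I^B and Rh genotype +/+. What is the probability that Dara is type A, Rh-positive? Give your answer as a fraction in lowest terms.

Dara's father's ABO genotype from I^A i × I^B I^B: 1/2 I^A I^B, 1/2 I^B i.
Crossing each possibility with the mother I^A I^B and summing P(type A): 1/2·1/4 + 1/2·1/4 = 1/4.
Similarly for Rh via the father's Rh distribution: P(Rh+) = 1.
Independent loci: 1/4 × 1 = 1/4.

1/4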